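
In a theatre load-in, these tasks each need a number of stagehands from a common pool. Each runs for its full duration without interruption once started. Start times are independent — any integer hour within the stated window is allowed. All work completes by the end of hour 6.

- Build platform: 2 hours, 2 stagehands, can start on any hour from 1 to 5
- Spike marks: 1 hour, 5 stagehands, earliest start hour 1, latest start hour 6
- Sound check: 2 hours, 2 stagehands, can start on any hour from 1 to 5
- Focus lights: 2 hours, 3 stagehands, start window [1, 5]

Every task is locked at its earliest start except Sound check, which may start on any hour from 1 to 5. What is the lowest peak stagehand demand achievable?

10

Sound check@1: h1:12  h2:7  h3:0  h4:0  h5:0  h6:0 → peak 12
Sound check@2: h1:10  h2:7  h3:2  h4:0  h5:0  h6:0 → peak 10
Sound check@3: h1:10  h2:5  h3:2  h4:2  h5:0  h6:0 → peak 10
Sound check@4: h1:10  h2:5  h3:0  h4:2  h5:2  h6:0 → peak 10
Sound check@5: h1:10  h2:5  h3:0  h4:0  h5:2  h6:2 → peak 10
Best is Sound check@2, peak 10.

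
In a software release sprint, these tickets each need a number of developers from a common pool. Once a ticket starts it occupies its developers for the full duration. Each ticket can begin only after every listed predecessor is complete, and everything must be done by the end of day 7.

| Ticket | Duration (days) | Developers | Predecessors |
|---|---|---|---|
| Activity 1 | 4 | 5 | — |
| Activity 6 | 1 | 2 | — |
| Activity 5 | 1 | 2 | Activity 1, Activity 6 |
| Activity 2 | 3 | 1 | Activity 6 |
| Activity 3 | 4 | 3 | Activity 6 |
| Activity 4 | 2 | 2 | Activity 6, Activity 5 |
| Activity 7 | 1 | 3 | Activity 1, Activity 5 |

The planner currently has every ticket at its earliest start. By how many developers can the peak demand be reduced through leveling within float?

1

Early-start peak: d1:7  d2:9  d3:9  d4:9  d5:5  d6:5  d7:2 ⇒ 9.
Leveled (Activity 1@1, Activity 6@1, Activity 5@5, Activity 2@5, Activity 3@2, Activity 4@6, Activity 7@6): d1:7  d2:8  d3:8  d4:8  d5:6  d6:6  d7:3 ⇒ 8.
Reduction 9 − 8 = 1.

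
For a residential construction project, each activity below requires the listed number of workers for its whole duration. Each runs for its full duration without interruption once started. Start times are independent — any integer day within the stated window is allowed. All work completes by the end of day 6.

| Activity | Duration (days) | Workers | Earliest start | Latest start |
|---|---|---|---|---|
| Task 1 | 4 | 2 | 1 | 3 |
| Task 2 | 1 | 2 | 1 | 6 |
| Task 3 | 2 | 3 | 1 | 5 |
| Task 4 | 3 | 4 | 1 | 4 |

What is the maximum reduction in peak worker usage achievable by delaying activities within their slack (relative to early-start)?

5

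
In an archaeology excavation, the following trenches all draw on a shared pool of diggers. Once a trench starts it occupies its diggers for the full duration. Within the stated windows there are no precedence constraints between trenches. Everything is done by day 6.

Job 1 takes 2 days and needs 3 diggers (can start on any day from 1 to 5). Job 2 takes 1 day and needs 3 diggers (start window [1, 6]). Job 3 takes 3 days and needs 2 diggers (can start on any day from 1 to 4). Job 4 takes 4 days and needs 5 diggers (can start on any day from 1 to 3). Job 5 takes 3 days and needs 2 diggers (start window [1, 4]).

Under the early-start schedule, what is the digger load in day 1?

15

At early start, day 1 has: Job 1, Job 2, Job 3, Job 4, Job 5.
Demand: 3 + 3 + 2 + 5 + 2 = 15.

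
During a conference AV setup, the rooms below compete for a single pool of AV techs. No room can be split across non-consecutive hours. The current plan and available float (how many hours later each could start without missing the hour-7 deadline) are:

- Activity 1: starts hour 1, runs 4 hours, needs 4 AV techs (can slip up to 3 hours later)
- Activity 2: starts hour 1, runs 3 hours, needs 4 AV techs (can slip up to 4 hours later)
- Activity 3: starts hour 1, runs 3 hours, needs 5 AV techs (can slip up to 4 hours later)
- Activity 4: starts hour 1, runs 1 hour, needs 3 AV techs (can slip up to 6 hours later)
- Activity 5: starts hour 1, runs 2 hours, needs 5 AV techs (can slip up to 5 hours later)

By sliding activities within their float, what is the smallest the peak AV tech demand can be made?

9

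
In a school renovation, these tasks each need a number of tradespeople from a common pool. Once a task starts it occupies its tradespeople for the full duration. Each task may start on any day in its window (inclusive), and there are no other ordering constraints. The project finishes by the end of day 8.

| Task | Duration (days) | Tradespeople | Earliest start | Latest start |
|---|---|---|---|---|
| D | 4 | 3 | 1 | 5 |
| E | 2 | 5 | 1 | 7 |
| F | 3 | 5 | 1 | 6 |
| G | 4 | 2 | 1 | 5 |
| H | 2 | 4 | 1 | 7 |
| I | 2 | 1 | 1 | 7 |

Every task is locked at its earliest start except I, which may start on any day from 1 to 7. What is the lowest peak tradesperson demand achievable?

19

I@1: d1:20  d2:20  d3:10  d4:5  d5:0  d6:0  d7:0  d8:0 → peak 20
I@2: d1:19  d2:20  d3:11  d4:5  d5:0  d6:0  d7:0  d8:0 → peak 20
I@3: d1:19  d2:19  d3:11  d4:6  d5:0  d6:0  d7:0  d8:0 → peak 19
I@4: d1:19  d2:19  d3:10  d4:6  d5:1  d6:0  d7:0  d8:0 → peak 19
I@5: d1:19  d2:19  d3:10  d4:5  d5:1  d6:1  d7:0  d8:0 → peak 19
I@6: d1:19  d2:19  d3:10  d4:5  d5:0  d6:1  d7:1  d8:0 → peak 19
I@7: d1:19  d2:19  d3:10  d4:5  d5:0  d6:0  d7:1  d8:1 → peak 19
Best is I@3, peak 19.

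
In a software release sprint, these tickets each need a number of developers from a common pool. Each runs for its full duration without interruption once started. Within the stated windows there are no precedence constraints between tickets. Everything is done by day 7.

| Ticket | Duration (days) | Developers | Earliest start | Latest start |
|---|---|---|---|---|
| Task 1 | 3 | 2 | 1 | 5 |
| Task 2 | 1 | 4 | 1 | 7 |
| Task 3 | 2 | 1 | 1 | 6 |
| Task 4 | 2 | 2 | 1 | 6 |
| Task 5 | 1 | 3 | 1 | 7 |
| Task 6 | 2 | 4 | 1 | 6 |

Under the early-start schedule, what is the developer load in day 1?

At early start, day 1 has: Task 1, Task 2, Task 3, Task 4, Task 5, Task 6.
Demand: 2 + 4 + 1 + 2 + 3 + 4 = 16.

16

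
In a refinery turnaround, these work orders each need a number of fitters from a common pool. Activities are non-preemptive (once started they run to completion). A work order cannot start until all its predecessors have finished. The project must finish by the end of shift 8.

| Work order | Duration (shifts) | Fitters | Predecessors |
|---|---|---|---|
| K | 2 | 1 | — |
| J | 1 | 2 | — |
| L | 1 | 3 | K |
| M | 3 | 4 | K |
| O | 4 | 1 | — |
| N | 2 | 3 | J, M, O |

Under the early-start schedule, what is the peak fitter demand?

8

Early-start schedule: K@1, J@1, L@3, M@3, O@1, N@6.
Load per shift: shift 1: 4, shift 2: 2, shift 3: 8, shift 4: 5, shift 5: 4, shift 6: 3, shift 7: 3, shift 8: 0.
Peak is 8.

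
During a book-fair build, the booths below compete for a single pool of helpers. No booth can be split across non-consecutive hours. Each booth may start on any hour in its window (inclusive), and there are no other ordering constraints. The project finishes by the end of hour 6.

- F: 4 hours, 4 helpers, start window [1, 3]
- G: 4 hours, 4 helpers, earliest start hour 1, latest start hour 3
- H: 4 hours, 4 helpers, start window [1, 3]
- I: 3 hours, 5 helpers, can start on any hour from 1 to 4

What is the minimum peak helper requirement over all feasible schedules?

17

Schedule F@1, G@1, H@1, I@1: h1:17  h2:17  h3:17  h4:12  h5:0  h6:0 — peak 17.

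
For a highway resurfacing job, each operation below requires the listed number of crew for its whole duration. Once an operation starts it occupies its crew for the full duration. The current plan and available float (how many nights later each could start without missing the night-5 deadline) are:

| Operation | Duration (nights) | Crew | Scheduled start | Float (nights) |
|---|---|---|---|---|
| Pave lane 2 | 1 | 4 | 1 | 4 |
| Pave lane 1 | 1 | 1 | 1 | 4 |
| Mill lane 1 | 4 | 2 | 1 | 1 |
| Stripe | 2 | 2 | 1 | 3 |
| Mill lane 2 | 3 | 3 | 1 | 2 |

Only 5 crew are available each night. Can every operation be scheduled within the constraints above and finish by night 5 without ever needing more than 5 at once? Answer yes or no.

no

Total crew member-nights = 26; over 5 nights the average is 26/5 > 5, so some night must exceed 5.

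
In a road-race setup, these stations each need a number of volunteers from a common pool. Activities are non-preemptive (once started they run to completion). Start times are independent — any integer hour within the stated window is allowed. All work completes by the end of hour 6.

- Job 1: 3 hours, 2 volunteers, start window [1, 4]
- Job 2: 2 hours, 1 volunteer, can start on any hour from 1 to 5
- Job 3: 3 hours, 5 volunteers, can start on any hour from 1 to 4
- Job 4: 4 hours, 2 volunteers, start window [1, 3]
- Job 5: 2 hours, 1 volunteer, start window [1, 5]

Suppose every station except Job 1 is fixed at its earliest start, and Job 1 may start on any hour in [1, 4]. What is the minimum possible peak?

Job 1@1: h1:11  h2:11  h3:9  h4:2  h5:0  h6:0 → peak 11
Job 1@2: h1:9  h2:11  h3:9  h4:4  h5:0  h6:0 → peak 11
Job 1@3: h1:9  h2:9  h3:9  h4:4  h5:2  h6:0 → peak 9
Job 1@4: h1:9  h2:9  h3:7  h4:4  h5:2  h6:2 → peak 9
Best is Job 1@3, peak 9.

9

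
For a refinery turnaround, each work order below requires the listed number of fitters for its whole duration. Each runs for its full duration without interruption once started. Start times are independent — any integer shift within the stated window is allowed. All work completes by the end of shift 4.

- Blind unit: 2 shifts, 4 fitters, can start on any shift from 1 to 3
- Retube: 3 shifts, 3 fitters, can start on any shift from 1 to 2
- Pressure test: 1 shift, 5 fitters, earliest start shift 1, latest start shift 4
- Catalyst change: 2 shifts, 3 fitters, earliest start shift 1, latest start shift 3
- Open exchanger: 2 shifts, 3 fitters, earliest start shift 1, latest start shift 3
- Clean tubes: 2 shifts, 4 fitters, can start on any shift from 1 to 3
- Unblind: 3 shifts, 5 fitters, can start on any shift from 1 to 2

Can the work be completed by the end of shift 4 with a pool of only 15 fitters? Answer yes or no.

Schedule Blind unit@1, Retube@1, Pressure test@1, Catalyst change@1, Open exchanger@3, Clean tubes@3, Unblind@2: s1:15  s2:15  s3:15  s4:12 — peak 15 ≤ 15.

yes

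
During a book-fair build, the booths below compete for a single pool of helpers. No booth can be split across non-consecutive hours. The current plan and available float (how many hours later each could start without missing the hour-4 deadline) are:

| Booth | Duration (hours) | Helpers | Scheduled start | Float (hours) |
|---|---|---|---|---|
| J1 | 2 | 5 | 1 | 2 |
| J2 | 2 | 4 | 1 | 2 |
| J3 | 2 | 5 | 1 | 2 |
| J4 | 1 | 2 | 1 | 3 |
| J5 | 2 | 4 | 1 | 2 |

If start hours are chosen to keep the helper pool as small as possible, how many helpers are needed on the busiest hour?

10

Early-start (J1@1, J2@1, J3@1, J4@1, J5@1) gives peak 20: h1:20  h2:18  h3:0  h4:0.
Shift J2→3, J4→3, J5→3.
Schedule J1@1, J2@3, J3@1, J4@3, J5@3: h1:10  h2:10  h3:10  h4:8 — peak 10.
Total helper-hours = 38 over 4 hours ⇒ peak ≥ ⌈38/4⌉ = 10, so 10 is optimal.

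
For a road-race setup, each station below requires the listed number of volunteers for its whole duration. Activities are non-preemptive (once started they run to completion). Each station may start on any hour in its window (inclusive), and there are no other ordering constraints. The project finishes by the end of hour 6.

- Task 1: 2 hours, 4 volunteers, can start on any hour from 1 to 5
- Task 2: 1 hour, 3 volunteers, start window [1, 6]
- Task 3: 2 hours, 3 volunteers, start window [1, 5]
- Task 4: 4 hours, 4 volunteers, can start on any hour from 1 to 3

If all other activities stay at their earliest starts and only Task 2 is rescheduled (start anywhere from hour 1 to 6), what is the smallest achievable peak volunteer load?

11

Task 2@1: h1:14  h2:11  h3:4  h4:4  h5:0  h6:0 → peak 14
Task 2@2: h1:11  h2:14  h3:4  h4:4  h5:0  h6:0 → peak 14
Task 2@3: h1:11  h2:11  h3:7  h4:4  h5:0  h6:0 → peak 11
Task 2@4: h1:11  h2:11  h3:4  h4:7  h5:0  h6:0 → peak 11
Task 2@5: h1:11  h2:11  h3:4  h4:4  h5:3  h6:0 → peak 11
Task 2@6: h1:11  h2:11  h3:4  h4:4  h5:0  h6:3 → peak 11
Best is Task 2@3, peak 11.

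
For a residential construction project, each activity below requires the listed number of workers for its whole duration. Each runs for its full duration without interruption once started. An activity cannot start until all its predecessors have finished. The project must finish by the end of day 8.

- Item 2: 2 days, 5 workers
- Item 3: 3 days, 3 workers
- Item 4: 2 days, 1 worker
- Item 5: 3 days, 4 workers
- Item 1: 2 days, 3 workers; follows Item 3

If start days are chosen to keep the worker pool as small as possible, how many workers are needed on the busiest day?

7

Early-start (Item 2@1, Item 3@1, Item 4@1, Item 5@1, Item 1@4) gives peak 13: d1:13  d2:13  d3:7  d4:3  d5:3  d6:0  d7:0  d8:0.
Shift Item 3→3, Item 5→3, Item 1→6.
Schedule Item 2@1, Item 3@3, Item 4@1, Item 5@3, Item 1@6: d1:6  d2:6  d3:7  d4:7  d5:7  d6:3  d7:3  d8:0 — peak 7.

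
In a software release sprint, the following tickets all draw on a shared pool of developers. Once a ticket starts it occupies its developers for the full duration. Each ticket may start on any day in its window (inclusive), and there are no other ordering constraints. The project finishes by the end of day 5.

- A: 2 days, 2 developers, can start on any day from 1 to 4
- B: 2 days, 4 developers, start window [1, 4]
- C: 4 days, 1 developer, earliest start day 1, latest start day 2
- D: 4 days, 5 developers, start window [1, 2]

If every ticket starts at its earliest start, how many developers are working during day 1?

12

At early start, day 1 has: A, B, C, D.
Demand: 2 + 4 + 1 + 5 = 12.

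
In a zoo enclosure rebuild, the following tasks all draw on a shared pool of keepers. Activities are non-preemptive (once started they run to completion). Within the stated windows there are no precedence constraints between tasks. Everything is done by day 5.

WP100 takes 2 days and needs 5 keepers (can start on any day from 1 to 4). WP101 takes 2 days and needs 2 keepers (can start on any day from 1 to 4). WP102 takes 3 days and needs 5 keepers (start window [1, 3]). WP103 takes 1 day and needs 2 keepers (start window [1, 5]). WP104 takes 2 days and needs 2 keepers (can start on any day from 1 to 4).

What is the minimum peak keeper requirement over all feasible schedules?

7

Early-start (WP100@1, WP101@1, WP102@1, WP103@1, WP104@1) gives peak 16: d1:16  d2:14  d3:5  d4:0  d5:0.
Shift WP102→3, WP103→3, WP104→4.
Schedule WP100@1, WP101@1, WP102@3, WP103@3, WP104@4: d1:7  d2:7  d3:7  d4:7  d5:7 — peak 7.
Total keeper-days = 35 over 5 days ⇒ peak ≥ ⌈35/5⌉ = 7, so 7 is optimal.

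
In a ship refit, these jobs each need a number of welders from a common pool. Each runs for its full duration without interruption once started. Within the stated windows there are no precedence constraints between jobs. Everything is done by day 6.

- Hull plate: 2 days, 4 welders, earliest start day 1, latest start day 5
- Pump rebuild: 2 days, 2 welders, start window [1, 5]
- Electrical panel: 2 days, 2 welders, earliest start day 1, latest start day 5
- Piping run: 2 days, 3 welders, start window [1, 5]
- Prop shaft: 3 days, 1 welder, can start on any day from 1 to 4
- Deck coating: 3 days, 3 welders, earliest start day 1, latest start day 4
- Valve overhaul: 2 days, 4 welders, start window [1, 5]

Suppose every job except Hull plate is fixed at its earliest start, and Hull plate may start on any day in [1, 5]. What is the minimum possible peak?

15

Hull plate@1: d1:19  d2:19  d3:4  d4:0  d5:0  d6:0 → peak 19
Hull plate@2: d1:15  d2:19  d3:8  d4:0  d5:0  d6:0 → peak 19
Hull plate@3: d1:15  d2:15  d3:8  d4:4  d5:0  d6:0 → peak 15
Hull plate@4: d1:15  d2:15  d3:4  d4:4  d5:4  d6:0 → peak 15
Hull plate@5: d1:15  d2:15  d3:4  d4:0  d5:4  d6:4 → peak 15
Best is Hull plate@3, peak 15.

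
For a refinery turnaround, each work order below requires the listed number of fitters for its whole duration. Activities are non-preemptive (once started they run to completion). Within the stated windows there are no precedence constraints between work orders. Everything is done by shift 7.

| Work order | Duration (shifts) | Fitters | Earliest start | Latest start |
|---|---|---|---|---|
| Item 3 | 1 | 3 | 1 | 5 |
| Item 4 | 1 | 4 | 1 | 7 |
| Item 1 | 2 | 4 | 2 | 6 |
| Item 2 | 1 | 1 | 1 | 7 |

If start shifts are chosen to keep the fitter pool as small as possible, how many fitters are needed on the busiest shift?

4

Early-start (Item 3@1, Item 4@1, Item 1@2, Item 2@1) gives peak 8: s1:8  s2:4  s3:4  s4:0  s5:0  s6:0  s7:0.
Shift Item 4→2, Item 1→3.
Schedule Item 3@1, Item 4@2, Item 1@3, Item 2@1: s1:4  s2:4  s3:4  s4:4  s5:0  s6:0  s7:0 — peak 4.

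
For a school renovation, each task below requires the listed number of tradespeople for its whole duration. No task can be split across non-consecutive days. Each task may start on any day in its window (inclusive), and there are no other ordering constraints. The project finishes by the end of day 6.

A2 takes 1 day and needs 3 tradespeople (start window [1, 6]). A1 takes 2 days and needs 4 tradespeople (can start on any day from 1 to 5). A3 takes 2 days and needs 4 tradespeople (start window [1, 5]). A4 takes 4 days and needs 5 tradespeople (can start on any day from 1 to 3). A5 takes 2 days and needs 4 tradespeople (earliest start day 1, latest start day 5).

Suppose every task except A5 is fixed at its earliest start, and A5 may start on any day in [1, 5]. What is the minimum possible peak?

16

A5@1: d1:20  d2:17  d3:5  d4:5  d5:0  d6:0 → peak 20
A5@2: d1:16  d2:17  d3:9  d4:5  d5:0  d6:0 → peak 17
A5@3: d1:16  d2:13  d3:9  d4:9  d5:0  d6:0 → peak 16
A5@4: d1:16  d2:13  d3:5  d4:9  d5:4  d6:0 → peak 16
A5@5: d1:16  d2:13  d3:5  d4:5  d5:4  d6:4 → peak 16
Best is A5@3, peak 16.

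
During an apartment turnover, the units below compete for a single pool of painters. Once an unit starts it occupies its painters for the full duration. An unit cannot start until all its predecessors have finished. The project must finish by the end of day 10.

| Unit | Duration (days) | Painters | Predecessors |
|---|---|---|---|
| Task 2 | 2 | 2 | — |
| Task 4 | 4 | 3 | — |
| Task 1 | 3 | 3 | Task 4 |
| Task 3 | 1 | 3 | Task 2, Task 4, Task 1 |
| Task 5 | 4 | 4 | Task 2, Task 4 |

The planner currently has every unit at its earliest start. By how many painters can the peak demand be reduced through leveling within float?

0

Early-start peak: d1:5  d2:5  d3:3  d4:3  d5:7  d6:7  d7:7  d8:7  d9:0  d10:0 ⇒ 7.
Leveled (Task 2@1, Task 4@1, Task 1@5, Task 3@8, Task 5@5): d1:5  d2:5  d3:3  d4:3  d5:7  d6:7  d7:7  d8:7  d9:0  d10:0 ⇒ 7.
Reduction 7 − 7 = 0.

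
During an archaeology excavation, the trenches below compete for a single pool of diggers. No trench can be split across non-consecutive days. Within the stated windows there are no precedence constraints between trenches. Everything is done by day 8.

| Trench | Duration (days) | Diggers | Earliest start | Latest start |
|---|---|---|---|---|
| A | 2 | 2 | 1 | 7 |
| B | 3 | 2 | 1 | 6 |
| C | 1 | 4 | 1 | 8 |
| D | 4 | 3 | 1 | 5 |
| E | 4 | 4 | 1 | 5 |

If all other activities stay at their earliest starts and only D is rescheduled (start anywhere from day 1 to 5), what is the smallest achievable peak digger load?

D@1: d1:15  d2:11  d3:9  d4:7  d5:0  d6:0  d7:0  d8:0 → peak 15
D@2: d1:12  d2:11  d3:9  d4:7  d5:3  d6:0  d7:0  d8:0 → peak 12
D@3: d1:12  d2:8  d3:9  d4:7  d5:3  d6:3  d7:0  d8:0 → peak 12
D@4: d1:12  d2:8  d3:6  d4:7  d5:3  d6:3  d7:3  d8:0 → peak 12
D@5: d1:12  d2:8  d3:6  d4:4  d5:3  d6:3  d7:3  d8:3 → peak 12
Best is D@2, peak 12.

12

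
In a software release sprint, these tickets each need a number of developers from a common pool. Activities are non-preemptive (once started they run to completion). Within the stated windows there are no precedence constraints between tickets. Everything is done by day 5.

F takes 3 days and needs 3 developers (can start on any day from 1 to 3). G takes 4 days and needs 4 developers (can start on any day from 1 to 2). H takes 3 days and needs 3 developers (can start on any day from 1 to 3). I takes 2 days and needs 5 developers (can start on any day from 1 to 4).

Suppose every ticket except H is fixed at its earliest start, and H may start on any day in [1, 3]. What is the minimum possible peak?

12

H@1: d1:15  d2:15  d3:10  d4:4  d5:0 → peak 15
H@2: d1:12  d2:15  d3:10  d4:7  d5:0 → peak 15
H@3: d1:12  d2:12  d3:10  d4:7  d5:3 → peak 12
Best is H@3, peak 12.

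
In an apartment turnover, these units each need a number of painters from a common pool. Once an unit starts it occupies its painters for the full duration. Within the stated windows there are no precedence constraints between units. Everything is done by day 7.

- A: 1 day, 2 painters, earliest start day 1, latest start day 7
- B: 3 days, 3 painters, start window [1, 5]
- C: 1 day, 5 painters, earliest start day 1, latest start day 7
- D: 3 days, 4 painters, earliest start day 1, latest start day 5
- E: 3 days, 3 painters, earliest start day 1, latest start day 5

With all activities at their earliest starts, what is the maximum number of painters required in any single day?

17

Early-start schedule: A@1, B@1, C@1, D@1, E@1.
Load per day: day 1: 17, day 2: 10, day 3: 10, day 4: 0, day 5: 0, day 6: 0, day 7: 0.
Peak is 17.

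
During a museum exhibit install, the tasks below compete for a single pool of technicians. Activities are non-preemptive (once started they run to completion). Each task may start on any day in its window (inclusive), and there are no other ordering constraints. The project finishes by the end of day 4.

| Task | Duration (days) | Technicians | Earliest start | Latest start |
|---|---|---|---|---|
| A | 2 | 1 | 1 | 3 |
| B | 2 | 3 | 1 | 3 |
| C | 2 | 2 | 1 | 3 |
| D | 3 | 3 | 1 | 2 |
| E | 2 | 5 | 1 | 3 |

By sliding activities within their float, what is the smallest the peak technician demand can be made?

Early-start (A@1, B@1, C@1, D@1, E@1) gives peak 14: d1:14  d2:14  d3:3  d4:0.
Shift E→3.
Schedule A@1, B@1, C@1, D@1, E@3: d1:9  d2:9  d3:8  d4:5 — peak 9.

9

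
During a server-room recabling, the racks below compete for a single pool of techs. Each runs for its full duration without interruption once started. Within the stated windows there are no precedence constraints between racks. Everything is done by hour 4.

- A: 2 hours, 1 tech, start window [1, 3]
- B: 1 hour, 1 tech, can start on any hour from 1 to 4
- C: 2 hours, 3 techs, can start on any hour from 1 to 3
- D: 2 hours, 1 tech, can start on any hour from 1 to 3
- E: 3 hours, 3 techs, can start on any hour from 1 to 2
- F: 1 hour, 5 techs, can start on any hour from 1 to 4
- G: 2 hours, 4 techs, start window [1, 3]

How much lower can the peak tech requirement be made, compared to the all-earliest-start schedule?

Early-start peak: h1:18  h2:12  h3:3  h4:0 ⇒ 18.
Leveled (A@1, B@1, C@1, D@1, E@1, F@4, G@3): h1:9  h2:8  h3:7  h4:9 ⇒ 9.
Reduction 18 − 9 = 9.

9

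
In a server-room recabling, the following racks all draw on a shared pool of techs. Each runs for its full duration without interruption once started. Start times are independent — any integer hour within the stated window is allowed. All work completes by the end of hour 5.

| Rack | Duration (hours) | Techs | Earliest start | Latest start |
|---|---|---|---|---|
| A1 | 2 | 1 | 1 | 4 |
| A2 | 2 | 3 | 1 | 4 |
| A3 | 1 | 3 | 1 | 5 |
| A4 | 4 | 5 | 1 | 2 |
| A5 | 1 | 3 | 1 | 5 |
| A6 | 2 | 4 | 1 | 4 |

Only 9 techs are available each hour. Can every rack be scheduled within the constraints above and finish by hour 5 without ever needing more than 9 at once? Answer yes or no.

yes

Schedule A1@1, A2@1, A3@1, A4@2, A5@3, A6@4: h1:7  h2:9  h3:8  h4:9  h5:9 — peak 9 ≤ 9.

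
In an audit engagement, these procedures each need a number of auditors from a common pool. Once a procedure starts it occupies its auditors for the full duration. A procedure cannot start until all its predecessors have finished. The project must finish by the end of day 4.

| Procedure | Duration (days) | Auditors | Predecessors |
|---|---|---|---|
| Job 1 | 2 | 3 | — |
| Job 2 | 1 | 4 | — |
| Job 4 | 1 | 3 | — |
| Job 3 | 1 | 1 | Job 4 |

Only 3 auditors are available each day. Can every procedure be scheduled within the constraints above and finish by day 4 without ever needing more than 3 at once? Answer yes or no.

no

Total auditor-days = 14; over 4 days the average is 14/4 > 3, so some day must exceed 3.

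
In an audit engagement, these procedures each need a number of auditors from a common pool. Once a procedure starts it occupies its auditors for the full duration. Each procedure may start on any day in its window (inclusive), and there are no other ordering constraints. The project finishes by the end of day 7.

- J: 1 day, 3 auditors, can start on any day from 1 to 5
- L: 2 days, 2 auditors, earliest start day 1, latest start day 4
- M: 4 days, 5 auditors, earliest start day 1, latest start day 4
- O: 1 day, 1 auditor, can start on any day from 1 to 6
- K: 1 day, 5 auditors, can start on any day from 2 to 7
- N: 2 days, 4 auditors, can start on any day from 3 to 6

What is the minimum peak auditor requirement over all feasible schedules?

7

Early-start (J@1, L@1, M@1, O@1, K@2, N@3) gives peak 12: d1:11  d2:12  d3:9  d4:9  d5:0  d6:0  d7:0.
Shift J→5, O→3, K→7, N→5.
Schedule J@5, L@1, M@1, O@3, K@7, N@5: d1:7  d2:7  d3:6  d4:5  d5:7  d6:4  d7:5 — peak 7.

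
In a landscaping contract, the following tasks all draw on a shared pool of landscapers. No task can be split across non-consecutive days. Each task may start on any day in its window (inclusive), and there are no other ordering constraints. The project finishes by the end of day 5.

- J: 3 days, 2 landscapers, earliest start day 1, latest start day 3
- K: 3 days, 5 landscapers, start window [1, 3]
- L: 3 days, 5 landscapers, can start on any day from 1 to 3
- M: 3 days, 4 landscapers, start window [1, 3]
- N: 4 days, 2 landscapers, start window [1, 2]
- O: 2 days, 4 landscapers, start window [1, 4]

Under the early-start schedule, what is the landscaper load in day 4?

At early start, day 4 has: N.
Demand: 2 = 2.

2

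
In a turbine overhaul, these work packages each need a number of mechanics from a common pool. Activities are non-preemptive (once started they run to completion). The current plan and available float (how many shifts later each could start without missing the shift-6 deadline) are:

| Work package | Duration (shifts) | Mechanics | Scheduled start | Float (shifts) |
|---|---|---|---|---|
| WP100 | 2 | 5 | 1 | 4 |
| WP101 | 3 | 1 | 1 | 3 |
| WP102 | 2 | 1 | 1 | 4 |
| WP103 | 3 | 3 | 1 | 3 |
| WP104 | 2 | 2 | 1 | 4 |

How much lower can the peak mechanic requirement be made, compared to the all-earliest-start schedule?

Early-start peak: s1:12  s2:12  s3:4  s4:0  s5:0  s6:0 ⇒ 12.
Leveled (WP100@1, WP101@1, WP102@3, WP103@3, WP104@4): s1:6  s2:6  s3:5  s4:6  s5:5  s6:0 ⇒ 6.
Reduction 12 − 6 = 6.

6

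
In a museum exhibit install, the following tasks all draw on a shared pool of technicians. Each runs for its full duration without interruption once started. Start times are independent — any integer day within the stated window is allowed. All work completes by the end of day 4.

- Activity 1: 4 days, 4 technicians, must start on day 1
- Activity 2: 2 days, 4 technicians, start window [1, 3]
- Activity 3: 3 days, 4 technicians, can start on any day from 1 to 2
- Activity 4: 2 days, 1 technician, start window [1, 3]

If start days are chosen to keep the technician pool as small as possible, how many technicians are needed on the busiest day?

Early-start (Activity 1@1, Activity 2@1, Activity 3@1, Activity 4@1) gives peak 13: d1:13  d2:13  d3:8  d4:4.
Shift Activity 4→3.
Schedule Activity 1@1, Activity 2@1, Activity 3@1, Activity 4@3: d1:12  d2:12  d3:9  d4:5 — peak 12.
No arrangement of the 18 feasible schedules does better.

12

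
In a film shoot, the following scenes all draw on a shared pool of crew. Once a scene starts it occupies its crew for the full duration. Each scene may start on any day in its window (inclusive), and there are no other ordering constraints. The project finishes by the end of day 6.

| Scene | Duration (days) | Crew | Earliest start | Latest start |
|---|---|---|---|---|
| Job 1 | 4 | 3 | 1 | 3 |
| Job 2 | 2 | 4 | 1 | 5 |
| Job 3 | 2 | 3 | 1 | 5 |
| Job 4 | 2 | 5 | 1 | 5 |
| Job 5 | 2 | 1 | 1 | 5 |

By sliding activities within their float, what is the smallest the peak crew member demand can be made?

Early-start (Job 1@1, Job 2@1, Job 3@1, Job 4@1, Job 5@1) gives peak 16: d1:16  d2:16  d3:3  d4:3  d5:0  d6:0.
Shift Job 3→3, Job 4→5, Job 5→3.
Schedule Job 1@1, Job 2@1, Job 3@3, Job 4@5, Job 5@3: d1:7  d2:7  d3:7  d4:7  d5:5  d6:5 — peak 7.
Total crew member-days = 38 over 6 days ⇒ peak ≥ ⌈38/6⌉ = 7, so 7 is optimal.

7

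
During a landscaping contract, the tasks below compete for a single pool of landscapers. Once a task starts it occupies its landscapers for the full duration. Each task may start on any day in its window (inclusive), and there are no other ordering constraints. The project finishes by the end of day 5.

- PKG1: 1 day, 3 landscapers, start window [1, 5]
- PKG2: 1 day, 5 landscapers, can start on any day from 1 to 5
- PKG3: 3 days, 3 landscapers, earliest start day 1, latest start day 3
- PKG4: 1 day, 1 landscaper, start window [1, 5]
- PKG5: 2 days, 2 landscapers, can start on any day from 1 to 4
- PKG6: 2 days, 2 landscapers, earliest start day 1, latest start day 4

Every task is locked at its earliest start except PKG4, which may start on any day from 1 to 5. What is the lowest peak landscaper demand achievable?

15

PKG4@1: d1:16  d2:7  d3:3  d4:0  d5:0 → peak 16
PKG4@2: d1:15  d2:8  d3:3  d4:0  d5:0 → peak 15
PKG4@3: d1:15  d2:7  d3:4  d4:0  d5:0 → peak 15
PKG4@4: d1:15  d2:7  d3:3  d4:1  d5:0 → peak 15
PKG4@5: d1:15  d2:7  d3:3  d4:0  d5:1 → peak 15
Best is PKG4@2, peak 15.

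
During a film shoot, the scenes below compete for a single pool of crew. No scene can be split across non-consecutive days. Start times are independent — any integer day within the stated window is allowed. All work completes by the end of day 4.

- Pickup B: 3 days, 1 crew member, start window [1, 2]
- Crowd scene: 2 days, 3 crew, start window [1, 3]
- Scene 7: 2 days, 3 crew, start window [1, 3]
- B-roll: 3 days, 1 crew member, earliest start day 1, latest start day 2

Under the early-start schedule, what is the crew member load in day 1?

8

At early start, day 1 has: Pickup B, Crowd scene, Scene 7, B-roll.
Demand: 1 + 3 + 3 + 1 = 8.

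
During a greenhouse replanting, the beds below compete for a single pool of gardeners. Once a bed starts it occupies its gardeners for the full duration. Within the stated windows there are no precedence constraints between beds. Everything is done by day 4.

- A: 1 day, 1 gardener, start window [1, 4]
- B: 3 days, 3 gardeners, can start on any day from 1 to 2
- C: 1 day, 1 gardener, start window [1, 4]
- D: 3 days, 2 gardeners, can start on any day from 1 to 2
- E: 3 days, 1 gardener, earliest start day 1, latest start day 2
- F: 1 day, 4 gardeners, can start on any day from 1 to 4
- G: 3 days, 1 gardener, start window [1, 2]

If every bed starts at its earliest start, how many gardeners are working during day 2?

7

At early start, day 2 has: B, D, E, G.
Demand: 3 + 2 + 1 + 1 = 7.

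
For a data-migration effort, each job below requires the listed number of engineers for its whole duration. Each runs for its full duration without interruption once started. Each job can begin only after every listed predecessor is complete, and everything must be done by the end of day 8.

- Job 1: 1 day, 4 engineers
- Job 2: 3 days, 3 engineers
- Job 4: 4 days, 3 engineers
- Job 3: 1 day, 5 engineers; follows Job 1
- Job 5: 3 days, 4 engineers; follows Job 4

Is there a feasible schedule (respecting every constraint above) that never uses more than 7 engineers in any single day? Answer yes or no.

Schedule Job 1@1, Job 2@2, Job 4@1, Job 3@5, Job 5@6: d1:7  d2:6  d3:6  d4:6  d5:5  d6:4  d7:4  d8:4 — peak 7 ≤ 7.

yes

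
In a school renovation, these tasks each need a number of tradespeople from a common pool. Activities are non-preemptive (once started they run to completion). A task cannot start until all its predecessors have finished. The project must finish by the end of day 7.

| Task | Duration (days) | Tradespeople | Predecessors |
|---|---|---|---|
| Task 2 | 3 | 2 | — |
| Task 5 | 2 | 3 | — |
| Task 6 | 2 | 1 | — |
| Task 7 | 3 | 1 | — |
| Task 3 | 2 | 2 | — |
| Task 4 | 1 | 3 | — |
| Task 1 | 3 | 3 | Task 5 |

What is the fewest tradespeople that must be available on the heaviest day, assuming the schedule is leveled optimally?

Early-start (Task 2@1, Task 5@1, Task 6@1, Task 7@1, Task 3@1, Task 4@1, Task 1@3) gives peak 12: d1:12  d2:9  d3:6  d4:3  d5:3  d6:0  d7:0.
Shift Task 6→3, Task 7→3, Task 3→6, Task 4→4, Task 1→5.
Schedule Task 2@1, Task 5@1, Task 6@3, Task 7@3, Task 3@6, Task 4@4, Task 1@5: d1:5  d2:5  d3:4  d4:5  d5:4  d6:5  d7:5 — peak 5.
Total tradesperson-days = 33 over 7 days ⇒ peak ≥ ⌈33/7⌉ = 5, so 5 is optimal.

5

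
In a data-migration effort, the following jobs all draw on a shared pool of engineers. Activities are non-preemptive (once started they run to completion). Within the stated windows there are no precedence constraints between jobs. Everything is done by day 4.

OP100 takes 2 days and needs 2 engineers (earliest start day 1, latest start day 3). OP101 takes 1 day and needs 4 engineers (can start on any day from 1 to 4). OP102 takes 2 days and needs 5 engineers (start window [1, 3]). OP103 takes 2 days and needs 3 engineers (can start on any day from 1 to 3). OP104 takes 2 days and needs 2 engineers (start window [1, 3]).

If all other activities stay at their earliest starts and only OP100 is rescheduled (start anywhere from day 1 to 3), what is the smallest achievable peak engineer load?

OP100@1: d1:16  d2:12  d3:0  d4:0 → peak 16
OP100@2: d1:14  d2:12  d3:2  d4:0 → peak 14
OP100@3: d1:14  d2:10  d3:2  d4:2 → peak 14
Best is OP100@2, peak 14.

14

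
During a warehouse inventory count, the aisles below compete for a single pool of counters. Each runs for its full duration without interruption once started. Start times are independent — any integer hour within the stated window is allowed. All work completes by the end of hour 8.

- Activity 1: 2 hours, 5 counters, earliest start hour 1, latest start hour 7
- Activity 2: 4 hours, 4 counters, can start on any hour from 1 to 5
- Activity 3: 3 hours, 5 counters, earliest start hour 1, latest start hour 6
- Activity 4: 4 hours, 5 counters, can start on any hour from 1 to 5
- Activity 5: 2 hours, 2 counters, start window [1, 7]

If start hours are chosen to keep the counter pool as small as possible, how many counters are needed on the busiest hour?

Early-start (Activity 1@1, Activity 2@1, Activity 3@1, Activity 4@1, Activity 5@1) gives peak 21: h1:21  h2:21  h3:14  h4:9  h5:0  h6:0  h7:0  h8:0.
Shift Activity 3→3, Activity 4→5, Activity 5→6.
Schedule Activity 1@1, Activity 2@1, Activity 3@3, Activity 4@5, Activity 5@6: h1:9  h2:9  h3:9  h4:9  h5:10  h6:7  h7:7  h8:5 — peak 10.

10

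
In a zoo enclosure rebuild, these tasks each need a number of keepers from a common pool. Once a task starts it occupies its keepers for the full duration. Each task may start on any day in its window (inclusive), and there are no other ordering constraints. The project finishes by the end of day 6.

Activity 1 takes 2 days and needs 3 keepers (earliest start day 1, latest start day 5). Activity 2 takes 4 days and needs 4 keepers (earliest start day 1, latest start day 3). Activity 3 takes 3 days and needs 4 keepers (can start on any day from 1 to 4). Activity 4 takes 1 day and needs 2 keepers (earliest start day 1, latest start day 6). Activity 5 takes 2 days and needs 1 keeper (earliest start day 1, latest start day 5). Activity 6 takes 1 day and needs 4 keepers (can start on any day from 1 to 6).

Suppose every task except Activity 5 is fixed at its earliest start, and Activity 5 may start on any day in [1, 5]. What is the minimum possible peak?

17

Activity 5@1: d1:18  d2:12  d3:8  d4:4  d5:0  d6:0 → peak 18
Activity 5@2: d1:17  d2:12  d3:9  d4:4  d5:0  d6:0 → peak 17
Activity 5@3: d1:17  d2:11  d3:9  d4:5  d5:0  d6:0 → peak 17
Activity 5@4: d1:17  d2:11  d3:8  d4:5  d5:1  d6:0 → peak 17
Activity 5@5: d1:17  d2:11  d3:8  d4:4  d5:1  d6:1 → peak 17
Best is Activity 5@2, peak 17.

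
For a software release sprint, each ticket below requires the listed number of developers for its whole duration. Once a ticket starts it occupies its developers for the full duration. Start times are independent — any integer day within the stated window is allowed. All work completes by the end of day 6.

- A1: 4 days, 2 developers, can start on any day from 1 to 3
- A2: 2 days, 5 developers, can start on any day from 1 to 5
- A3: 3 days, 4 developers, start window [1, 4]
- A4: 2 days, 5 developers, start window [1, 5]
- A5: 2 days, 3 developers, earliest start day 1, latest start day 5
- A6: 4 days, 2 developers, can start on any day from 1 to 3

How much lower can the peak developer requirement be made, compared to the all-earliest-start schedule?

10

Early-start peak: d1:21  d2:21  d3:8  d4:4  d5:0  d6:0 ⇒ 21.
Leveled (A1@1, A2@1, A3@1, A4@4, A5@5, A6@3): d1:11  d2:11  d3:8  d4:9  d5:10  d6:5 ⇒ 11.
Reduction 21 − 11 = 10.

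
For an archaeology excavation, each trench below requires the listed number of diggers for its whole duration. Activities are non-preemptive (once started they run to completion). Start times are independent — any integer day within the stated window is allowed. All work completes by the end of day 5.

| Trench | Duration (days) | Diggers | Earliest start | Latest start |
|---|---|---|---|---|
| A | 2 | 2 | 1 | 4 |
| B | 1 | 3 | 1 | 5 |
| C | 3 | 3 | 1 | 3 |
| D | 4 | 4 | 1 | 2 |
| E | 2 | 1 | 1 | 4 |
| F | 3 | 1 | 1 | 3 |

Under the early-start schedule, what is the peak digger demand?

14

Early-start schedule: A@1, B@1, C@1, D@1, E@1, F@1.
Load per day: day 1: 14, day 2: 11, day 3: 8, day 4: 4, day 5: 0.
Peak is 14.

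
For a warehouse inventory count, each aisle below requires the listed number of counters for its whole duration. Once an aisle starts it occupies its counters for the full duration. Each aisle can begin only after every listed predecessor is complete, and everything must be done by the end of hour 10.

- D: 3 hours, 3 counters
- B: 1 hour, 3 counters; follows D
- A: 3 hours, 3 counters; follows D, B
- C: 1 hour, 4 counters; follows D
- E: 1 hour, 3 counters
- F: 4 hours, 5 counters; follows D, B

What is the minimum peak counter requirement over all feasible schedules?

8

Schedule D@1, B@4, A@5, C@4, E@1, F@5: h1:6  h2:3  h3:3  h4:7  h5:8  h6:8  h7:8  h8:5  h9:0  h10:0 — peak 8.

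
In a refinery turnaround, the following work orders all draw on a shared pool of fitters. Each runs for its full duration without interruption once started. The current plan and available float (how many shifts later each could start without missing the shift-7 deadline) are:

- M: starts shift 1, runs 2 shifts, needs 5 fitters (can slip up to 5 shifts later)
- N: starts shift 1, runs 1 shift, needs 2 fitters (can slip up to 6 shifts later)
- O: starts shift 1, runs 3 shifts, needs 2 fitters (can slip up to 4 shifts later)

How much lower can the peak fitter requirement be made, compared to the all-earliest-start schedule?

Early-start peak: s1:9  s2:7  s3:2  s4:0  s5:0  s6:0  s7:0 ⇒ 9.
Leveled (M@1, N@3, O@3): s1:5  s2:5  s3:4  s4:2  s5:2  s6:0  s7:0 ⇒ 5.
Reduction 9 − 5 = 4.

4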